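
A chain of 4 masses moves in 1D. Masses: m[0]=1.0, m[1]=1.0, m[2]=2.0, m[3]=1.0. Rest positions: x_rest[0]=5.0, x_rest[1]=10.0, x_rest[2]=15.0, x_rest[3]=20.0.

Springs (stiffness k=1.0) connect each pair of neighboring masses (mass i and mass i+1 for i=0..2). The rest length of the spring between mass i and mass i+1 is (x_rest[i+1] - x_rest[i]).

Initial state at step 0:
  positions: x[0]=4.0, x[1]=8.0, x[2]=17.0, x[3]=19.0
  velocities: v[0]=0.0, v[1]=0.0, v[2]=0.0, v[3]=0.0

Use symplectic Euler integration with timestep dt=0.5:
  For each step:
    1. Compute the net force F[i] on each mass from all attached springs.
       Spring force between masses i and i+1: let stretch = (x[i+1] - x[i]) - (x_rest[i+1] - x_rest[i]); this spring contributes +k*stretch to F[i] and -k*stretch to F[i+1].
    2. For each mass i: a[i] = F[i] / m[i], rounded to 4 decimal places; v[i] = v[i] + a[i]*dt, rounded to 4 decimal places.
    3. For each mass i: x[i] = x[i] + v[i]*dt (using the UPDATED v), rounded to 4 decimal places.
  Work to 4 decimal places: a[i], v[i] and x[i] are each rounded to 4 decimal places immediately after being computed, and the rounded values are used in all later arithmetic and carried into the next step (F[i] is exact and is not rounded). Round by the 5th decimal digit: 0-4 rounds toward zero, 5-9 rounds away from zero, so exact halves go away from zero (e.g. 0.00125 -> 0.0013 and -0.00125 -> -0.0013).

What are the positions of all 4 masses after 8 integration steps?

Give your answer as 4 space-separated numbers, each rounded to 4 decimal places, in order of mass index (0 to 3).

Step 0: x=[4.0000 8.0000 17.0000 19.0000] v=[0.0000 0.0000 0.0000 0.0000]
Step 1: x=[3.7500 9.2500 16.1250 19.7500] v=[-0.5000 2.5000 -1.7500 1.5000]
Step 2: x=[3.6250 10.8438 14.8438 20.8438] v=[-0.2500 3.1875 -2.5625 2.1875]
Step 3: x=[4.0547 11.6329 13.8126 21.6876] v=[0.8594 1.5781 -2.0625 1.6875]
Step 4: x=[5.1290 11.0723 13.4933 21.8126] v=[2.1485 -1.1212 -0.6387 0.2500]
Step 5: x=[6.4391 9.6311 13.9113 21.1078] v=[2.6202 -2.8824 0.8359 -1.4097]
Step 6: x=[7.2972 8.4620 14.6938 19.8538] v=[1.7162 -2.3383 1.5650 -2.5080]
Step 7: x=[7.1965 8.5596 15.3424 18.5598] v=[-0.2014 0.1952 1.2971 -2.5880]
Step 8: x=[6.1866 10.0122 15.5453 17.7115] v=[-2.0199 2.9051 0.4058 -1.6967]

Answer: 6.1866 10.0122 15.5453 17.7115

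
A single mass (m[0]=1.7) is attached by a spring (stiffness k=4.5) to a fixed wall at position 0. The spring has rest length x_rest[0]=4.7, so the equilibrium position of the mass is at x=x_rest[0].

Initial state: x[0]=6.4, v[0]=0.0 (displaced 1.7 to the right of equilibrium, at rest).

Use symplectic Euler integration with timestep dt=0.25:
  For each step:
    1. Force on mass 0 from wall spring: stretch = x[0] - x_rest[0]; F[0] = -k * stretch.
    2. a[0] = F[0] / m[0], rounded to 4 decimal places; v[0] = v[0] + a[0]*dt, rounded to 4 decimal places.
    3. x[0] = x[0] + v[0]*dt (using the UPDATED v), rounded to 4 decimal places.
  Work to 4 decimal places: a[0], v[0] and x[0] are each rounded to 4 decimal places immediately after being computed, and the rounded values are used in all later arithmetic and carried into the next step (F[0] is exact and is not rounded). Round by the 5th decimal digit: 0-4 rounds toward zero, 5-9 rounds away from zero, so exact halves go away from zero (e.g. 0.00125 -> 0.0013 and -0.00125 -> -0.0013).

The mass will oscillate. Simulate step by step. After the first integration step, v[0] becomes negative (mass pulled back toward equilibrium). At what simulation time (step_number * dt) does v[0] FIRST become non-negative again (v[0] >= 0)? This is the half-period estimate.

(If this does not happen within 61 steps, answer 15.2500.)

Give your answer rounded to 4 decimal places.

Answer: 2.0000

Derivation:
Step 0: x=[6.4000] v=[0.0000]
Step 1: x=[6.1188] v=[-1.1250]
Step 2: x=[5.6028] v=[-2.0639]
Step 3: x=[4.9375] v=[-2.6614]
Step 4: x=[4.2329] v=[-2.8186]
Step 5: x=[3.6055] v=[-2.5095]
Step 6: x=[3.1592] v=[-1.7852]
Step 7: x=[2.9678] v=[-0.7656]
Step 8: x=[3.0630] v=[0.3807]
First v>=0 after going negative at step 8, time=2.0000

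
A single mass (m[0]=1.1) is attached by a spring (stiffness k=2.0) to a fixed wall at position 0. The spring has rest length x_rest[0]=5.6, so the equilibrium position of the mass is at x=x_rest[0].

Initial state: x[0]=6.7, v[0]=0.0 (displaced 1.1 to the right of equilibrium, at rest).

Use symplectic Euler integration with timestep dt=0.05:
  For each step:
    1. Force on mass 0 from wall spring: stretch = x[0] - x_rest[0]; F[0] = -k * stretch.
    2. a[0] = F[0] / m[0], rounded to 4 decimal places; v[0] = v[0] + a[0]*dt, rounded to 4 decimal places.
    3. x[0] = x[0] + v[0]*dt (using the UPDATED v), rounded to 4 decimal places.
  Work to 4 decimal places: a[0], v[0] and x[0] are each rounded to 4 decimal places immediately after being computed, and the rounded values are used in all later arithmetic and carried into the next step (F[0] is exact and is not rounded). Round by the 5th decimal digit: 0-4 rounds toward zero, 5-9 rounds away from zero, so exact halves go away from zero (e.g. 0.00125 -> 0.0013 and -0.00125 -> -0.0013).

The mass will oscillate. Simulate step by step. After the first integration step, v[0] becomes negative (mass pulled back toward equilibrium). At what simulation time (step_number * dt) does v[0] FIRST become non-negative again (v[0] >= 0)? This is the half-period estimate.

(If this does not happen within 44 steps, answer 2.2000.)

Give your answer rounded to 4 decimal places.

Answer: 2.2000

Derivation:
Step 0: x=[6.7000] v=[0.0000]
Step 1: x=[6.6950] v=[-0.1000]
Step 2: x=[6.6850] v=[-0.1995]
Step 3: x=[6.6701] v=[-0.2981]
Step 4: x=[6.6503] v=[-0.3954]
Step 5: x=[6.6258] v=[-0.4909]
Step 6: x=[6.5966] v=[-0.5842]
Step 7: x=[6.5629] v=[-0.6748]
Step 8: x=[6.5248] v=[-0.7623]
Step 9: x=[6.4825] v=[-0.8464]
Step 10: x=[6.4362] v=[-0.9266]
Step 11: x=[6.3861] v=[-1.0026]
Step 12: x=[6.3324] v=[-1.0741]
Step 13: x=[6.2754] v=[-1.1407]
Step 14: x=[6.2153] v=[-1.2021]
Step 15: x=[6.1524] v=[-1.2580]
Step 16: x=[6.0870] v=[-1.3082]
Step 17: x=[6.0194] v=[-1.3525]
Step 18: x=[5.9499] v=[-1.3906]
Step 19: x=[5.8788] v=[-1.4224]
Step 20: x=[5.8064] v=[-1.4477]
Step 21: x=[5.7331] v=[-1.4665]
Step 22: x=[5.6592] v=[-1.4786]
Step 23: x=[5.5850] v=[-1.4840]
Step 24: x=[5.5109] v=[-1.4826]
Step 25: x=[5.4372] v=[-1.4745]
Step 26: x=[5.3642] v=[-1.4597]
Step 27: x=[5.2923] v=[-1.4383]
Step 28: x=[5.2218] v=[-1.4103]
Step 29: x=[5.1530] v=[-1.3759]
Step 30: x=[5.0862] v=[-1.3353]
Step 31: x=[5.0218] v=[-1.2886]
Step 32: x=[4.9600] v=[-1.2360]
Step 33: x=[4.9011] v=[-1.1778]
Step 34: x=[4.8454] v=[-1.1143]
Step 35: x=[4.7931] v=[-1.0457]
Step 36: x=[4.7445] v=[-0.9723]
Step 37: x=[4.6998] v=[-0.8945]
Step 38: x=[4.6592] v=[-0.8127]
Step 39: x=[4.6228] v=[-0.7272]
Step 40: x=[4.5909] v=[-0.6384]
Step 41: x=[4.5636] v=[-0.5467]
Step 42: x=[4.5410] v=[-0.4525]
Step 43: x=[4.5232] v=[-0.3562]
Step 44: x=[4.5103] v=[-0.2583]
v[0] did not become non-negative within 44 steps; using fallback time=2.2000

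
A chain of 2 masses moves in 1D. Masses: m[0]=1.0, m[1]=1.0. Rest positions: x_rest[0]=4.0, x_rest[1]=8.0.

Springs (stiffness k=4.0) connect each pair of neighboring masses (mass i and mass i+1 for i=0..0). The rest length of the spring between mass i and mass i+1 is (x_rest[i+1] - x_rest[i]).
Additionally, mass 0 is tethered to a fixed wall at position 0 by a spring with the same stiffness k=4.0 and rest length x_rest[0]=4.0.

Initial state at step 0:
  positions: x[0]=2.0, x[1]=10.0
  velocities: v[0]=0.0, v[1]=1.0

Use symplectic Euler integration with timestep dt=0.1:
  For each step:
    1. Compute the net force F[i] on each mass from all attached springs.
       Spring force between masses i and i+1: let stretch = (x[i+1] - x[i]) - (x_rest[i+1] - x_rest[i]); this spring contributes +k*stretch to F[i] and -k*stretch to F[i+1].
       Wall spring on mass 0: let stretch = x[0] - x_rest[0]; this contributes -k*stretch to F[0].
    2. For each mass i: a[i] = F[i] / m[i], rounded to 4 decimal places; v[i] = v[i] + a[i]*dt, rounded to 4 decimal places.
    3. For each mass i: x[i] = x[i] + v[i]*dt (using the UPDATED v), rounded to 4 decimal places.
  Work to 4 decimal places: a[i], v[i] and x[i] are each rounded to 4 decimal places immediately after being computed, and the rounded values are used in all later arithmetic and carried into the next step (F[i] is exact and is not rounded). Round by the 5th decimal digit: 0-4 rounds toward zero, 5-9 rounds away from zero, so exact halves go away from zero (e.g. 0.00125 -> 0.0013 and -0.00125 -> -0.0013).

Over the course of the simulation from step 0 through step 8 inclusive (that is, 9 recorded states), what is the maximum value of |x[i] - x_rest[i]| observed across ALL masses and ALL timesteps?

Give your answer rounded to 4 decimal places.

Answer: 2.6055

Derivation:
Step 0: x=[2.0000 10.0000] v=[0.0000 1.0000]
Step 1: x=[2.2400 9.9400] v=[2.4000 -0.6000]
Step 2: x=[2.6984 9.7320] v=[4.5840 -2.0800]
Step 3: x=[3.3302 9.4027] v=[6.3181 -3.2934]
Step 4: x=[4.0717 8.9905] v=[7.4150 -4.1224]
Step 5: x=[4.8471 8.5415] v=[7.7538 -4.4899]
Step 6: x=[5.5764 8.1047] v=[7.2927 -4.3677]
Step 7: x=[6.1838 7.7268] v=[6.0735 -3.7790]
Step 8: x=[6.6055 7.4472] v=[4.2172 -2.7962]
Max displacement = 2.6055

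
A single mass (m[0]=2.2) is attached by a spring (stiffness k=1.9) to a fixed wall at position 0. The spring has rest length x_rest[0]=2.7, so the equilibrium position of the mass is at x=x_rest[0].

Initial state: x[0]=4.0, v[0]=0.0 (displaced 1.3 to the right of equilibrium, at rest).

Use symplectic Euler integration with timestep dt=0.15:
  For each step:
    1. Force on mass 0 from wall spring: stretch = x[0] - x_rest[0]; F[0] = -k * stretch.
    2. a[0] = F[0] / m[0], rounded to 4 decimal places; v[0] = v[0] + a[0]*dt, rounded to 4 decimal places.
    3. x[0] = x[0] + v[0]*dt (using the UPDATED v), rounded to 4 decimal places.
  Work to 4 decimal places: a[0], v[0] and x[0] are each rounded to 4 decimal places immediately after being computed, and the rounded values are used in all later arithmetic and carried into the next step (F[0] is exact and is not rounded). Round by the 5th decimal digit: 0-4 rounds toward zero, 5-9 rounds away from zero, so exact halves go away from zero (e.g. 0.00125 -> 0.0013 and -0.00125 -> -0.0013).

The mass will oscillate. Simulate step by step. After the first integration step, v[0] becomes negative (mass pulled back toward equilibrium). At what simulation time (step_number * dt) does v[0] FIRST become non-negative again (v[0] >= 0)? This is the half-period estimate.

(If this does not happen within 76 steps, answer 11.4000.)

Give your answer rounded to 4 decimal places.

Step 0: x=[4.0000] v=[0.0000]
Step 1: x=[3.9747] v=[-0.1684]
Step 2: x=[3.9247] v=[-0.3335]
Step 3: x=[3.8509] v=[-0.4922]
Step 4: x=[3.7547] v=[-0.6413]
Step 5: x=[3.6380] v=[-0.7779]
Step 6: x=[3.5031] v=[-0.8994]
Step 7: x=[3.3526] v=[-1.0034]
Step 8: x=[3.1894] v=[-1.0879]
Step 9: x=[3.0167] v=[-1.1513]
Step 10: x=[2.8379] v=[-1.1923]
Step 11: x=[2.6564] v=[-1.2102]
Step 12: x=[2.4757] v=[-1.2045]
Step 13: x=[2.2994] v=[-1.1754]
Step 14: x=[2.1309] v=[-1.1235]
Step 15: x=[1.9734] v=[-1.0498]
Step 16: x=[1.8300] v=[-0.9557]
Step 17: x=[1.7036] v=[-0.8430]
Step 18: x=[1.5965] v=[-0.7139]
Step 19: x=[1.5109] v=[-0.5710]
Step 20: x=[1.4484] v=[-0.4170]
Step 21: x=[1.4102] v=[-0.2549]
Step 22: x=[1.3970] v=[-0.0878]
Step 23: x=[1.4092] v=[0.0810]
First v>=0 after going negative at step 23, time=3.4500

Answer: 3.4500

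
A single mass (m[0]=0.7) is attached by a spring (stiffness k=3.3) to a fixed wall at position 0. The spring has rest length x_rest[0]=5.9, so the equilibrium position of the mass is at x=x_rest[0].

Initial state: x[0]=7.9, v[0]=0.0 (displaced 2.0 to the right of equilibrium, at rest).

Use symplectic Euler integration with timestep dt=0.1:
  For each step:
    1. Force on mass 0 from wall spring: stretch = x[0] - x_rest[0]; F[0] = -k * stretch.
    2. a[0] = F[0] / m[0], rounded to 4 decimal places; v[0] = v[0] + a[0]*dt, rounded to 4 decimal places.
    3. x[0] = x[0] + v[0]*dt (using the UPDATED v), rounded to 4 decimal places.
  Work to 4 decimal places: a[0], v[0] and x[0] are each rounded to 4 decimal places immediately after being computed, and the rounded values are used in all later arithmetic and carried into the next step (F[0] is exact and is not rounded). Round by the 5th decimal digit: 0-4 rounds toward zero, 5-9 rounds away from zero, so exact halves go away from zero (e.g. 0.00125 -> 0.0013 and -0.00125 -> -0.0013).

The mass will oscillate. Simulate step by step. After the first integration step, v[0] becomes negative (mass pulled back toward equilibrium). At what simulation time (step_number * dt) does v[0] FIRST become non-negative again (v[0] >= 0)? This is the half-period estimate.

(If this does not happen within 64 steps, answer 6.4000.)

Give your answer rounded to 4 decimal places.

Step 0: x=[7.9000] v=[0.0000]
Step 1: x=[7.8057] v=[-0.9429]
Step 2: x=[7.6216] v=[-1.8413]
Step 3: x=[7.3563] v=[-2.6529]
Step 4: x=[7.0224] v=[-3.3394]
Step 5: x=[6.6356] v=[-3.8685]
Step 6: x=[6.2141] v=[-4.2153]
Step 7: x=[5.7778] v=[-4.3634]
Step 8: x=[5.3472] v=[-4.3058]
Step 9: x=[4.9427] v=[-4.0452]
Step 10: x=[4.5833] v=[-3.5939]
Step 11: x=[4.2860] v=[-2.9732]
Step 12: x=[4.0648] v=[-2.2123]
Step 13: x=[3.9301] v=[-1.3471]
Step 14: x=[3.8883] v=[-0.4184]
Step 15: x=[3.9413] v=[0.5300]
First v>=0 after going negative at step 15, time=1.5000

Answer: 1.5000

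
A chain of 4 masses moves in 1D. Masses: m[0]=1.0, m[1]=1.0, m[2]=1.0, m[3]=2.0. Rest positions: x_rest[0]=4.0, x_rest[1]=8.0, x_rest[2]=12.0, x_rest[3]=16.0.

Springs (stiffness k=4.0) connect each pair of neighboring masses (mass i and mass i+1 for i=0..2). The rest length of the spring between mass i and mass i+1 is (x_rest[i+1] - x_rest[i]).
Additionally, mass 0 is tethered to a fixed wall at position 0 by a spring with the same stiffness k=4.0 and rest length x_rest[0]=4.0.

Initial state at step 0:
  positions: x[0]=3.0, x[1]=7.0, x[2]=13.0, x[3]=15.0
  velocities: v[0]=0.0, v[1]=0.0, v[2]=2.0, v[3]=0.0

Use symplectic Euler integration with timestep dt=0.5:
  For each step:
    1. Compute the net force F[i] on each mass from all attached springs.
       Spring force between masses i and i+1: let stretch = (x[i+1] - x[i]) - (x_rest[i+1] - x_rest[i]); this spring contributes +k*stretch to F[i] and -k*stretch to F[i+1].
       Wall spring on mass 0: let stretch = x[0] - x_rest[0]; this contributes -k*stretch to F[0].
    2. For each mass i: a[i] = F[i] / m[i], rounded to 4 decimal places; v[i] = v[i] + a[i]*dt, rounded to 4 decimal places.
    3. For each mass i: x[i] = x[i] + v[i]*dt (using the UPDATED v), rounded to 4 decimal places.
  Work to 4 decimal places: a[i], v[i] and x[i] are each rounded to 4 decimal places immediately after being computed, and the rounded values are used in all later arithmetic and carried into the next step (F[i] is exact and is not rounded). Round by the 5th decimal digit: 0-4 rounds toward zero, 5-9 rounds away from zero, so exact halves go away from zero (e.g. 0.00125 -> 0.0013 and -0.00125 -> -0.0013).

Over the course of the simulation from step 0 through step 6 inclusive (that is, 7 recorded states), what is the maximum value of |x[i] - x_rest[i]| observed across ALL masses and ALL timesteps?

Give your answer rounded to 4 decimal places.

Answer: 2.0000

Derivation:
Step 0: x=[3.0000 7.0000 13.0000 15.0000] v=[0.0000 0.0000 2.0000 0.0000]
Step 1: x=[4.0000 9.0000 10.0000 16.0000] v=[2.0000 4.0000 -6.0000 2.0000]
Step 2: x=[6.0000 7.0000 12.0000 16.0000] v=[4.0000 -4.0000 4.0000 0.0000]
Step 3: x=[3.0000 9.0000 13.0000 16.0000] v=[-6.0000 4.0000 2.0000 0.0000]
Step 4: x=[3.0000 9.0000 13.0000 16.5000] v=[0.0000 0.0000 0.0000 1.0000]
Step 5: x=[6.0000 7.0000 12.5000 17.2500] v=[6.0000 -4.0000 -1.0000 1.5000]
Step 6: x=[4.0000 9.5000 11.2500 17.6250] v=[-4.0000 5.0000 -2.5000 0.7500]
Max displacement = 2.0000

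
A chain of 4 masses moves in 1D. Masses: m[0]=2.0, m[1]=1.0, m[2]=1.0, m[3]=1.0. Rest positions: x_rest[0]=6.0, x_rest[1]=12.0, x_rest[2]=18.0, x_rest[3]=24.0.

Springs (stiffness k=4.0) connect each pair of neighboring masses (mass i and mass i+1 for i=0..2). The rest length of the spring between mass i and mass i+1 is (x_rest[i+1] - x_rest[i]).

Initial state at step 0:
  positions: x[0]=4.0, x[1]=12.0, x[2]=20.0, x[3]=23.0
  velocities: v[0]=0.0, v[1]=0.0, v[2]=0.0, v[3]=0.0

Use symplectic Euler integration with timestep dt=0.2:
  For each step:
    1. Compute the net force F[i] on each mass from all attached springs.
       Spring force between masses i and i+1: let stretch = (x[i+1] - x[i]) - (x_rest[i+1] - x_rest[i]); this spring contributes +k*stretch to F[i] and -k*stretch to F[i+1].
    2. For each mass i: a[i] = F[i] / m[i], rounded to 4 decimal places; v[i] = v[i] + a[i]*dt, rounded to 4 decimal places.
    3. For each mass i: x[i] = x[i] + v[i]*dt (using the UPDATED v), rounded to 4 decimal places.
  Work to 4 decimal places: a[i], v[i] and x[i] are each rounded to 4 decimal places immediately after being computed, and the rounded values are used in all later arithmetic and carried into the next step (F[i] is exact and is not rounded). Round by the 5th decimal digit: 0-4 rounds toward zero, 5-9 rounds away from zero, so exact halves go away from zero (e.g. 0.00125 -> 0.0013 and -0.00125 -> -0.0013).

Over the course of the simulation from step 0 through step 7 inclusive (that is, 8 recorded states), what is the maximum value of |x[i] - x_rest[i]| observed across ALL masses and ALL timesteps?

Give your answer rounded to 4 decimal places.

Step 0: x=[4.0000 12.0000 20.0000 23.0000] v=[0.0000 0.0000 0.0000 0.0000]
Step 1: x=[4.1600 12.0000 19.2000 23.4800] v=[0.8000 0.0000 -4.0000 2.4000]
Step 2: x=[4.4672 11.8976 17.9328 24.2352] v=[1.5360 -0.5120 -6.3360 3.7760]
Step 3: x=[4.8888 11.5720 16.7084 24.9420] v=[2.1082 -1.6282 -6.1222 3.5341]
Step 4: x=[5.3651 10.9989 15.9795 25.2914] v=[2.3815 -2.8656 -3.6444 1.7472]
Step 5: x=[5.8121 10.3213 15.9436 25.1109] v=[2.2350 -3.3882 -0.1794 -0.9023]
Step 6: x=[6.1398 9.8218 16.4749 24.4237] v=[1.6387 -2.4977 2.6566 -3.4361]
Step 7: x=[6.2821 9.7976 17.2135 23.4247] v=[0.7115 -0.1208 3.6932 -4.9951]
Max displacement = 2.2024

Answer: 2.2024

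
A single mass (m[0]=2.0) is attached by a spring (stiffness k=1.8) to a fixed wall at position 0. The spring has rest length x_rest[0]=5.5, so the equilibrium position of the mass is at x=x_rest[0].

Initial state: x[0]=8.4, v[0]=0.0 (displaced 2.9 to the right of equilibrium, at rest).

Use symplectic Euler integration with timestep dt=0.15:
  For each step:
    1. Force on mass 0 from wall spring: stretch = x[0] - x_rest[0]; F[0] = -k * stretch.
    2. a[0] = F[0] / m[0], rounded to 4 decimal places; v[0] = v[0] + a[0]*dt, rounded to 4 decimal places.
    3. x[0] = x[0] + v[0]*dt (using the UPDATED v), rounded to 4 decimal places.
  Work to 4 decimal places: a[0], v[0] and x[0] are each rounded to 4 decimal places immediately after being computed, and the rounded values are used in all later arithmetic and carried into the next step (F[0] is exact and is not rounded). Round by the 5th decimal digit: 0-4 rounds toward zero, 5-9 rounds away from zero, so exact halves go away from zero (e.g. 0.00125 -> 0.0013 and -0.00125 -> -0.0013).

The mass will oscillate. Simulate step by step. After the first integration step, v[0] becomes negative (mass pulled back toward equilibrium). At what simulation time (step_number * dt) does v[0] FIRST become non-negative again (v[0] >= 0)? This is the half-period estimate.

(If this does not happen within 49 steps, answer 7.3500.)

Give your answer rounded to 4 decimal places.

Answer: 3.4500

Derivation:
Step 0: x=[8.4000] v=[0.0000]
Step 1: x=[8.3413] v=[-0.3915]
Step 2: x=[8.2250] v=[-0.7751]
Step 3: x=[8.0536] v=[-1.1430]
Step 4: x=[7.8304] v=[-1.4877]
Step 5: x=[7.5601] v=[-1.8023]
Step 6: x=[7.2480] v=[-2.0804]
Step 7: x=[6.9005] v=[-2.3164]
Step 8: x=[6.5247] v=[-2.5055]
Step 9: x=[6.1281] v=[-2.6438]
Step 10: x=[5.7188] v=[-2.7286]
Step 11: x=[5.3051] v=[-2.7581]
Step 12: x=[4.8953] v=[-2.7318]
Step 13: x=[4.4978] v=[-2.6502]
Step 14: x=[4.1206] v=[-2.5149]
Step 15: x=[3.7713] v=[-2.3287]
Step 16: x=[3.4570] v=[-2.0953]
Step 17: x=[3.1841] v=[-1.8195]
Step 18: x=[2.9581] v=[-1.5069]
Step 19: x=[2.7835] v=[-1.1637]
Step 20: x=[2.6640] v=[-0.7970]
Step 21: x=[2.6019] v=[-0.4141]
Step 22: x=[2.5985] v=[-0.0229]
Step 23: x=[2.6538] v=[0.3688]
First v>=0 after going negative at step 23, time=3.4500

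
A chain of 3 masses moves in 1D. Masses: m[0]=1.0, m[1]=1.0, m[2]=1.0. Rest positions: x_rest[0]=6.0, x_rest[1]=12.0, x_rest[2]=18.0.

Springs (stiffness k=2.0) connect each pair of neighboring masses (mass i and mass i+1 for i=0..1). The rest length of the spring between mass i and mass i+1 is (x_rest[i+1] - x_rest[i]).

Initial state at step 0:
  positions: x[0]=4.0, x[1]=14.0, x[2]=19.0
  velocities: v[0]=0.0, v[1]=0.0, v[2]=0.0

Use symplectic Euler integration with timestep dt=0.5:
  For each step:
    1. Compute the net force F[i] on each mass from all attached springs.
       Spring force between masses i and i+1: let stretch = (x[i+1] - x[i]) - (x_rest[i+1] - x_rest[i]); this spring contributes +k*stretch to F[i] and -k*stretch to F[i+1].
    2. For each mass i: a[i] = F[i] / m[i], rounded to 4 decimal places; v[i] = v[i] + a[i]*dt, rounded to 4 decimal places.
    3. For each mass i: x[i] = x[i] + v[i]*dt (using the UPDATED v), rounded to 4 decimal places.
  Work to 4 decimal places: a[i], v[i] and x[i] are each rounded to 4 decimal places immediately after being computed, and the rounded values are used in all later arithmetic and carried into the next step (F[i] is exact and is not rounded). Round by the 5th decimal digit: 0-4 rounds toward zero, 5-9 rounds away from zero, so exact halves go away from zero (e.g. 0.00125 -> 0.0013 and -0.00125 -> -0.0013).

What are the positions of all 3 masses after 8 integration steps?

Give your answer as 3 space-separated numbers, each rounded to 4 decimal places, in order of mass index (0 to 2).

Answer: 4.5275 12.7696 19.7032

Derivation:
Step 0: x=[4.0000 14.0000 19.0000] v=[0.0000 0.0000 0.0000]
Step 1: x=[6.0000 11.5000 19.5000] v=[4.0000 -5.0000 1.0000]
Step 2: x=[7.7500 10.2500 19.0000] v=[3.5000 -2.5000 -1.0000]
Step 3: x=[7.7500 12.1250 17.1250] v=[0.0000 3.7500 -3.7500]
Step 4: x=[6.9375 14.3125 15.7500] v=[-1.6250 4.3750 -2.7500]
Step 5: x=[6.8125 13.5313 16.6563] v=[-0.2500 -1.5625 1.8125]
Step 6: x=[7.0469 10.9532 19.0001] v=[0.4688 -5.1563 4.6875]
Step 7: x=[6.2345 10.4454 20.3204] v=[-1.6249 -1.0157 2.6406]
Step 8: x=[4.5275 12.7696 19.7032] v=[-3.4140 4.6484 -1.2344]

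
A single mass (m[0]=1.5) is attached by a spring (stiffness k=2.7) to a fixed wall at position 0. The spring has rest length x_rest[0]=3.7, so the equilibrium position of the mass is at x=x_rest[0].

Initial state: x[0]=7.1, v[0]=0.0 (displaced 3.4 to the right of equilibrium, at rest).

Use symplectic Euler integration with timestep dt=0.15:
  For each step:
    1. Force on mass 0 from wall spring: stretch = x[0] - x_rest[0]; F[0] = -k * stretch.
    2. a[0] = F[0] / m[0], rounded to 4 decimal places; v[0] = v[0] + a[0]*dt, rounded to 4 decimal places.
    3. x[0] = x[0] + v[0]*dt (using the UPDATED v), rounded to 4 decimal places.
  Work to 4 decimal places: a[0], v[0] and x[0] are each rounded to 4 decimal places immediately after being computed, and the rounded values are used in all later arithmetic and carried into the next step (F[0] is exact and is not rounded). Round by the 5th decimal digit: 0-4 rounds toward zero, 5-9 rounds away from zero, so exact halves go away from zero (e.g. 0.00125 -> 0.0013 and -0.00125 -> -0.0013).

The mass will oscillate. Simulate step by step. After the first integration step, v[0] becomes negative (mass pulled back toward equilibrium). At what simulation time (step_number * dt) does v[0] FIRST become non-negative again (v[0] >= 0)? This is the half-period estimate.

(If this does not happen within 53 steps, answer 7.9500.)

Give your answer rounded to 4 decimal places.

Step 0: x=[7.1000] v=[0.0000]
Step 1: x=[6.9623] v=[-0.9180]
Step 2: x=[6.6925] v=[-1.7988]
Step 3: x=[6.3015] v=[-2.6068]
Step 4: x=[5.8051] v=[-3.3092]
Step 5: x=[5.2235] v=[-3.8776]
Step 6: x=[4.5802] v=[-4.2889]
Step 7: x=[3.9012] v=[-4.5266]
Step 8: x=[3.2141] v=[-4.5809]
Step 9: x=[2.5466] v=[-4.4497]
Step 10: x=[1.9259] v=[-4.1383]
Step 11: x=[1.3770] v=[-3.6593]
Step 12: x=[0.9222] v=[-3.0321]
Step 13: x=[0.5799] v=[-2.2821]
Step 14: x=[0.3639] v=[-1.4397]
Step 15: x=[0.2831] v=[-0.5390]
Step 16: x=[0.3406] v=[0.3836]
First v>=0 after going negative at step 16, time=2.4000

Answer: 2.4000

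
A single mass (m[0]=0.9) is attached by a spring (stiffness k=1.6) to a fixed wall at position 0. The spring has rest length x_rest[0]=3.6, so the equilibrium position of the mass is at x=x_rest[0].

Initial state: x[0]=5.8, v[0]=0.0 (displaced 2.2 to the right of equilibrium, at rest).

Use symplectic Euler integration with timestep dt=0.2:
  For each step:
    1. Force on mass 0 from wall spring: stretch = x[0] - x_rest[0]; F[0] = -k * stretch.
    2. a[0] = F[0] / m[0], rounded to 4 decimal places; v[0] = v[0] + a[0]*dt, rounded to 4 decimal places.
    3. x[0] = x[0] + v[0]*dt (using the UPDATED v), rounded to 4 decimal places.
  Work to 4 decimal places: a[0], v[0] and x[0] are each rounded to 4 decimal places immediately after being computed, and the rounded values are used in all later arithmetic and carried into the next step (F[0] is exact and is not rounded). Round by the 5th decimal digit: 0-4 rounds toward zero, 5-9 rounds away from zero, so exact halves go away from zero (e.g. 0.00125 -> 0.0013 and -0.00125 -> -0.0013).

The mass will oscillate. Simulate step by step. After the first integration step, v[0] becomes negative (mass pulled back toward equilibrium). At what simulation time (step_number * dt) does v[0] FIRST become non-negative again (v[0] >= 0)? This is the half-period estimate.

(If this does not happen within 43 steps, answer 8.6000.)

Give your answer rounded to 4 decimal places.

Step 0: x=[5.8000] v=[0.0000]
Step 1: x=[5.6436] v=[-0.7822]
Step 2: x=[5.3418] v=[-1.5088]
Step 3: x=[4.9162] v=[-2.1281]
Step 4: x=[4.3970] v=[-2.5961]
Step 5: x=[3.8211] v=[-2.8795]
Step 6: x=[3.2295] v=[-2.9581]
Step 7: x=[2.6642] v=[-2.8264]
Step 8: x=[2.1655] v=[-2.4937]
Step 9: x=[1.7688] v=[-1.9837]
Step 10: x=[1.5023] v=[-1.3326]
Step 11: x=[1.3849] v=[-0.5868]
Step 12: x=[1.4251] v=[0.2008]
First v>=0 after going negative at step 12, time=2.4000

Answer: 2.4000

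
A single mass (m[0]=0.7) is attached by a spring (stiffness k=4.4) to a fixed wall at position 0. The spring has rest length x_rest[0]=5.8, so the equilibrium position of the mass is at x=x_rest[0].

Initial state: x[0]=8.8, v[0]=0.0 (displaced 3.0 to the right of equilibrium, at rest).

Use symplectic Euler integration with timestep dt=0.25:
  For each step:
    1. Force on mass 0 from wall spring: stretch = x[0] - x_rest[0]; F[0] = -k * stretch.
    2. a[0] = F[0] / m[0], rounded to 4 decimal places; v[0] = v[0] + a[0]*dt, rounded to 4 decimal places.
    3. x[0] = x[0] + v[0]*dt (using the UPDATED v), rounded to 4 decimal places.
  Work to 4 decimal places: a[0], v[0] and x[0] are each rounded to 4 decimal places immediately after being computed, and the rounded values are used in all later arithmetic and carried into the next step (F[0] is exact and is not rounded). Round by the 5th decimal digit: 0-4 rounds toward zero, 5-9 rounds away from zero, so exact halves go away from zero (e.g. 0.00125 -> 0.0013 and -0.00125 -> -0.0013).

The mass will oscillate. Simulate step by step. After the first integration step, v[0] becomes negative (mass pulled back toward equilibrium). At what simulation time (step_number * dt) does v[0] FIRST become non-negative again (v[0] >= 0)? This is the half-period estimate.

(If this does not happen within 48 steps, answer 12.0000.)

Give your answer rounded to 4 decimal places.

Answer: 1.2500

Derivation:
Step 0: x=[8.8000] v=[0.0000]
Step 1: x=[7.6214] v=[-4.7143]
Step 2: x=[5.7273] v=[-7.5765]
Step 3: x=[3.8617] v=[-7.4623]
Step 4: x=[2.7576] v=[-4.4164]
Step 5: x=[2.8487] v=[0.3645]
First v>=0 after going negative at step 5, time=1.2500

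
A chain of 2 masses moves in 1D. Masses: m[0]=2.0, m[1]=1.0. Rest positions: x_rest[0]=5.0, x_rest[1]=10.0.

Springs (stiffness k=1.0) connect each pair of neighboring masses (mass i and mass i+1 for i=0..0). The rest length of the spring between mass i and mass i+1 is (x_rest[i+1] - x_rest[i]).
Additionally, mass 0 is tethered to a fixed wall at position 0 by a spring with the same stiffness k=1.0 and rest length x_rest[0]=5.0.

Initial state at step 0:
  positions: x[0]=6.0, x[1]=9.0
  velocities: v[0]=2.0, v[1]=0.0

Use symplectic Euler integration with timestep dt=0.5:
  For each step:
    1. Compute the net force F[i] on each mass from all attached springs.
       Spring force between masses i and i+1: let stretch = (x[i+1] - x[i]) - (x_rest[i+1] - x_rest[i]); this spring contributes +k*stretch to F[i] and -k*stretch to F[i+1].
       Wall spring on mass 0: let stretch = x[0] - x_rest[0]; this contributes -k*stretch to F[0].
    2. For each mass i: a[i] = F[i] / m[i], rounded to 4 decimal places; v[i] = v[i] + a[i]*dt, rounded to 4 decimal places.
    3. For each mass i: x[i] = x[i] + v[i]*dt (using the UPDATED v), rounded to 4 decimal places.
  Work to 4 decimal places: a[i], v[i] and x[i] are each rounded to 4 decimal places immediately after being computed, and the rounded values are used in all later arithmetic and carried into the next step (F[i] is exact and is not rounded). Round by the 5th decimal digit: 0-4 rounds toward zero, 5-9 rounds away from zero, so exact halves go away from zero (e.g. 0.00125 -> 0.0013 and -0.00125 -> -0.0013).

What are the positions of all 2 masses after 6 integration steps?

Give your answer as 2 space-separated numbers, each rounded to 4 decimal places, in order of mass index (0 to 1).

Answer: 5.8836 13.9359

Derivation:
Step 0: x=[6.0000 9.0000] v=[2.0000 0.0000]
Step 1: x=[6.6250 9.5000] v=[1.2500 1.0000]
Step 2: x=[6.7813 10.5313] v=[0.3125 2.0625]
Step 3: x=[6.5586 11.8751] v=[-0.4454 2.6875]
Step 4: x=[6.1806 13.1398] v=[-0.7560 2.5293]
Step 5: x=[5.8999 13.9147] v=[-0.5614 1.5497]
Step 6: x=[5.8836 13.9359] v=[-0.0327 0.0423]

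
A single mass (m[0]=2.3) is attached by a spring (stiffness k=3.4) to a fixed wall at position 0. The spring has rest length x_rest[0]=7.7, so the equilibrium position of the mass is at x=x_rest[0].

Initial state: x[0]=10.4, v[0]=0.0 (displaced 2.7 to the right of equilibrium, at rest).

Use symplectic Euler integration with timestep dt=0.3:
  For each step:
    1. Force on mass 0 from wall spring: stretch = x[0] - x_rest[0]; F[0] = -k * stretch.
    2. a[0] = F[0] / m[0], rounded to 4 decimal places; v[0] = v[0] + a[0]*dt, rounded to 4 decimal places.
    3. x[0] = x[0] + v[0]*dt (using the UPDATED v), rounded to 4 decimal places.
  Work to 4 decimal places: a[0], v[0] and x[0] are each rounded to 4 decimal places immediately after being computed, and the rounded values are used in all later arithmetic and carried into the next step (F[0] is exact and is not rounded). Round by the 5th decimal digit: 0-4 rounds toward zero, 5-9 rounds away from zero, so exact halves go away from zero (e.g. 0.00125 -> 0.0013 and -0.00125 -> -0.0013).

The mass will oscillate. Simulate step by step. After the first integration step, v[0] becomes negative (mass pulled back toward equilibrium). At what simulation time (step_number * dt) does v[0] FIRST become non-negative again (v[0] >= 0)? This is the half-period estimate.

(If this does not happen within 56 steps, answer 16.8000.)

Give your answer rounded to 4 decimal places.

Answer: 2.7000

Derivation:
Step 0: x=[10.4000] v=[0.0000]
Step 1: x=[10.0408] v=[-1.1974]
Step 2: x=[9.3702] v=[-2.2355]
Step 3: x=[8.4773] v=[-2.9762]
Step 4: x=[7.4810] v=[-3.3209]
Step 5: x=[6.5139] v=[-3.2238]
Step 6: x=[5.7046] v=[-2.6978]
Step 7: x=[5.1607] v=[-1.8129]
Step 8: x=[4.9547] v=[-0.6868]
Step 9: x=[5.1139] v=[0.5307]
First v>=0 after going negative at step 9, time=2.7000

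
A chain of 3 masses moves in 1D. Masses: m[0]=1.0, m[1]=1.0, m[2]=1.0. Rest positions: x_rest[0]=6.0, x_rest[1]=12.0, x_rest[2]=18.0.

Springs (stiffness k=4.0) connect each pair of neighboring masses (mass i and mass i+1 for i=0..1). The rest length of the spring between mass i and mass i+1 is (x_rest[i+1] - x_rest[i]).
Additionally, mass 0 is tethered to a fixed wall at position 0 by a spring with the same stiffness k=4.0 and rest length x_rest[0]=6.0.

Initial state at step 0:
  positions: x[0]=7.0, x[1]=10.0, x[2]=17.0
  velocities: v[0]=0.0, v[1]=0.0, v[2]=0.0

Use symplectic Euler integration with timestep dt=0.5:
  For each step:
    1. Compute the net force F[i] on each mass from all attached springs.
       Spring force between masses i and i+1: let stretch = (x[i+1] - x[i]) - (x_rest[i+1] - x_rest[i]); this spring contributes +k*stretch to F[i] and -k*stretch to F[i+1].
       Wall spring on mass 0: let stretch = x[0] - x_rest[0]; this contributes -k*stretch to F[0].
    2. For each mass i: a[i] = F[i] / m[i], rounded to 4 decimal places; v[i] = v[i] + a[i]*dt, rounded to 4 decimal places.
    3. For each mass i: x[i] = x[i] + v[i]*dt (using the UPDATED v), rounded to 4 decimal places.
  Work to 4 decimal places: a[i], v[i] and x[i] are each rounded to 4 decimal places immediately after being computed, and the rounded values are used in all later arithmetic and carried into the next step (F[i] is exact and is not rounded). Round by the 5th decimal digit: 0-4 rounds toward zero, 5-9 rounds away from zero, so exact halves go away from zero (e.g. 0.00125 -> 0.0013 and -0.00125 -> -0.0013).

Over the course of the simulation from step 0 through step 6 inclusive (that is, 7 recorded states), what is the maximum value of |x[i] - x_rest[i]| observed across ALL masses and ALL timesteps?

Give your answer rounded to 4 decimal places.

Step 0: x=[7.0000 10.0000 17.0000] v=[0.0000 0.0000 0.0000]
Step 1: x=[3.0000 14.0000 16.0000] v=[-8.0000 8.0000 -2.0000]
Step 2: x=[7.0000 9.0000 19.0000] v=[8.0000 -10.0000 6.0000]
Step 3: x=[6.0000 12.0000 18.0000] v=[-2.0000 6.0000 -2.0000]
Step 4: x=[5.0000 15.0000 17.0000] v=[-2.0000 6.0000 -2.0000]
Step 5: x=[9.0000 10.0000 20.0000] v=[8.0000 -10.0000 6.0000]
Step 6: x=[5.0000 14.0000 19.0000] v=[-8.0000 8.0000 -2.0000]
Max displacement = 3.0000

Answer: 3.0000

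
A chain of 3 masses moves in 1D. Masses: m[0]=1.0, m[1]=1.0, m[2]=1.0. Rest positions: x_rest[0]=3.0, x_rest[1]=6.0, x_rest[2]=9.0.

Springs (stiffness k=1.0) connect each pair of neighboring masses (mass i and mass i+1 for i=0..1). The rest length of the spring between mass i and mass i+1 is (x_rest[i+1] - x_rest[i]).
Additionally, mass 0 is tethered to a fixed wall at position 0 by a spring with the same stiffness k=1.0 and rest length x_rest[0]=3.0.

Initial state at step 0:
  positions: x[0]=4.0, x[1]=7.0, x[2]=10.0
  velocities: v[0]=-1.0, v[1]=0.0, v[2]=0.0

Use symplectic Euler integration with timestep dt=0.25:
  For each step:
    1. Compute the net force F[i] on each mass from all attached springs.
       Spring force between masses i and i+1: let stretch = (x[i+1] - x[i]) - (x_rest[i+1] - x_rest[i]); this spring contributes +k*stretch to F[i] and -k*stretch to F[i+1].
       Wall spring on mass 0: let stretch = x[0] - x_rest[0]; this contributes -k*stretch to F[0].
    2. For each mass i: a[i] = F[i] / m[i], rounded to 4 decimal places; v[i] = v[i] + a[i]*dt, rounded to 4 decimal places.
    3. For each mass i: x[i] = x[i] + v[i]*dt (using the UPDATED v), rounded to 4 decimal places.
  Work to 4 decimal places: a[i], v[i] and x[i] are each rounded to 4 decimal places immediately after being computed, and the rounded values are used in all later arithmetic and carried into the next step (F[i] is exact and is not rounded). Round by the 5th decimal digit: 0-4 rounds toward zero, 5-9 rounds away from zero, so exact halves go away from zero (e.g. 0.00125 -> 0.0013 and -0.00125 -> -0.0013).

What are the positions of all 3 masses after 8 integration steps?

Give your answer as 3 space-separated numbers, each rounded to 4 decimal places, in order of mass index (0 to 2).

Answer: 2.5652 5.9637 9.7600

Derivation:
Step 0: x=[4.0000 7.0000 10.0000] v=[-1.0000 0.0000 0.0000]
Step 1: x=[3.6875 7.0000 10.0000] v=[-1.2500 0.0000 0.0000]
Step 2: x=[3.3516 6.9805 10.0000] v=[-1.3438 -0.0781 0.0000]
Step 3: x=[3.0330 6.9229 9.9988] v=[-1.2745 -0.2305 -0.0049]
Step 4: x=[2.7679 6.8144 9.9928] v=[-1.0603 -0.4340 -0.0239]
Step 5: x=[2.5827 6.6517 9.9757] v=[-0.7407 -0.6510 -0.0685]
Step 6: x=[2.4904 6.4424 9.9383] v=[-0.3691 -0.8373 -0.1495]
Step 7: x=[2.4895 6.2046 9.8699] v=[-0.0037 -0.9513 -0.2735]
Step 8: x=[2.5652 5.9637 9.7600] v=[0.3027 -0.9638 -0.4398]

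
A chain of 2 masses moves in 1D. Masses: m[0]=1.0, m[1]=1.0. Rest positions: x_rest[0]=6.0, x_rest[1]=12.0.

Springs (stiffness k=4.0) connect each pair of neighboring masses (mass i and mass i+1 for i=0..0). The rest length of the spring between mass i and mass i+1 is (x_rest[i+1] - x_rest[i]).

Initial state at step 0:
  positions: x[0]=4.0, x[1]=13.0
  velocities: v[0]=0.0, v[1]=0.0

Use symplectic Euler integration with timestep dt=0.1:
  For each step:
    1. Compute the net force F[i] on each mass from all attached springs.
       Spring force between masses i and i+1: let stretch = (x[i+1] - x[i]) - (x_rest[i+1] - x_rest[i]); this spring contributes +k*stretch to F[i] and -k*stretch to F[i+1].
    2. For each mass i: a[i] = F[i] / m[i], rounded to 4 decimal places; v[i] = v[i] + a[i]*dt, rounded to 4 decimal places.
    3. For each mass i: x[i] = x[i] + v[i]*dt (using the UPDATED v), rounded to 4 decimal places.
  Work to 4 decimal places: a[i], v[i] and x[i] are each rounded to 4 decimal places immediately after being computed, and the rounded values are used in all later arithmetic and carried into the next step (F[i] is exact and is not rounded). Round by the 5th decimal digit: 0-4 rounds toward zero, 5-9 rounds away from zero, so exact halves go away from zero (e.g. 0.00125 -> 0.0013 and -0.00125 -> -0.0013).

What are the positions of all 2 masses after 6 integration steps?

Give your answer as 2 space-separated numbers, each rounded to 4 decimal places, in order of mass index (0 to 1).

Step 0: x=[4.0000 13.0000] v=[0.0000 0.0000]
Step 1: x=[4.1200 12.8800] v=[1.2000 -1.2000]
Step 2: x=[4.3504 12.6496] v=[2.3040 -2.3040]
Step 3: x=[4.6728 12.3272] v=[3.2237 -3.2237]
Step 4: x=[5.0614 11.9387] v=[3.8855 -3.8855]
Step 5: x=[5.4850 11.5151] v=[4.2364 -4.2364]
Step 6: x=[5.9098 11.0903] v=[4.2484 -4.2484]

Answer: 5.9098 11.0903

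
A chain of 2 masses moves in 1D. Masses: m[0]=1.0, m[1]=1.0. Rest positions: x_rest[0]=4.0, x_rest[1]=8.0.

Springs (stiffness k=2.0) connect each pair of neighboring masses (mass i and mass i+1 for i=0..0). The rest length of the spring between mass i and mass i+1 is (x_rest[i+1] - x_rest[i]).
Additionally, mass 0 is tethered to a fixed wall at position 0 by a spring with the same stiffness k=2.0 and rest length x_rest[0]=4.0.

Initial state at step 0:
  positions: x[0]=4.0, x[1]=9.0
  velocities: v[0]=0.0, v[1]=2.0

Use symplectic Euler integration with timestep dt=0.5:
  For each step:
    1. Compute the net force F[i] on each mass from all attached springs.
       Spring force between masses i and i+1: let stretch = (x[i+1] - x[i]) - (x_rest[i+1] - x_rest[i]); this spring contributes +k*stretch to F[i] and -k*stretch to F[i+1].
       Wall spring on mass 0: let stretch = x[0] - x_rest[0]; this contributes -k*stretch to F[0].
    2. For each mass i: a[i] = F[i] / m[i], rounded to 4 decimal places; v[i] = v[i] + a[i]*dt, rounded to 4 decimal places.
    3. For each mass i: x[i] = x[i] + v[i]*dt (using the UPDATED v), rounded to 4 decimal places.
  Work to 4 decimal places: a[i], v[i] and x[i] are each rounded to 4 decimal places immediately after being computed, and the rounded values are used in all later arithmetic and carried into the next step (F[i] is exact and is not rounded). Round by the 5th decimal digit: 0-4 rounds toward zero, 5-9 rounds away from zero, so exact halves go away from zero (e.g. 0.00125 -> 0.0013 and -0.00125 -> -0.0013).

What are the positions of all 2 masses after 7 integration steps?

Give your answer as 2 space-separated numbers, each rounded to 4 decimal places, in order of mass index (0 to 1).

Step 0: x=[4.0000 9.0000] v=[0.0000 2.0000]
Step 1: x=[4.5000 9.5000] v=[1.0000 1.0000]
Step 2: x=[5.2500 9.5000] v=[1.5000 0.0000]
Step 3: x=[5.5000 9.3750] v=[0.5000 -0.2500]
Step 4: x=[4.9375 9.3125] v=[-1.1250 -0.1250]
Step 5: x=[4.0938 9.0625] v=[-1.6875 -0.5000]
Step 6: x=[3.6875 8.3282] v=[-0.8126 -1.4687]
Step 7: x=[3.7578 7.2735] v=[0.1406 -2.1094]

Answer: 3.7578 7.2735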